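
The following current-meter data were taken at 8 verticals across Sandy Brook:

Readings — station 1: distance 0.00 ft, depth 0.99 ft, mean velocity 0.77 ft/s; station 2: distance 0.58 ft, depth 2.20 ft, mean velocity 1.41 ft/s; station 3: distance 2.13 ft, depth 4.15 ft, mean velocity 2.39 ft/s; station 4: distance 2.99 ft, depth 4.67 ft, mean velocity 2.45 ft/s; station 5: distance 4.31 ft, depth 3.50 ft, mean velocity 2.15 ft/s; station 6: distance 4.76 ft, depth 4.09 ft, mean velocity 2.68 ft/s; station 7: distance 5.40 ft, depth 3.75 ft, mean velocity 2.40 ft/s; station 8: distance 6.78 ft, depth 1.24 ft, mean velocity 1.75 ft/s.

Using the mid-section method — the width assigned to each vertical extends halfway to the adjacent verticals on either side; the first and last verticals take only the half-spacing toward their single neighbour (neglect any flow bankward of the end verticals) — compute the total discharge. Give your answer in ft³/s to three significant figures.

w_1 = (0.58 − 0.00)/2 = 0.29 ft; q_1 = 0.77 × 0.99 × 0.29 = 0.2211 ft³/s
w_2 = (2.13 − 0.00)/2 = 1.065 ft; q_2 = 1.41 × 2.20 × 1.065 = 3.304 ft³/s
w_3 = (2.99 − 0.58)/2 = 1.205 ft; q_3 = 2.39 × 4.15 × 1.205 = 11.95 ft³/s
w_4 = (4.31 − 2.13)/2 = 1.09 ft; q_4 = 2.45 × 4.67 × 1.09 = 12.47 ft³/s
w_5 = (4.76 − 2.99)/2 = 0.885 ft; q_5 = 2.15 × 3.50 × 0.885 = 6.660 ft³/s
w_6 = (5.40 − 4.31)/2 = 0.545 ft; q_6 = 2.68 × 4.09 × 0.545 = 5.974 ft³/s
w_7 = (6.78 − 4.76)/2 = 1.01 ft; q_7 = 2.40 × 3.75 × 1.01 = 9.090 ft³/s
w_8 = (6.78 − 5.40)/2 = 0.69 ft; q_8 = 1.75 × 1.24 × 0.69 = 1.497 ft³/s
Q = Σ qᵢ = 51.17 ft³/s

51.2 ft³/s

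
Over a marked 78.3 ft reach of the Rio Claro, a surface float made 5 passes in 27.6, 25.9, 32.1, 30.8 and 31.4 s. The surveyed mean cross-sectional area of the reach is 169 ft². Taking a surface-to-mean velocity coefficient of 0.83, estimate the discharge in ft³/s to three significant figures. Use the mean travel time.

372 ft³/s

t̄ = (27.6 + 25.9 + 32.1 + 30.8 + 31.4) / 5 = 29.56 s
v_surface = L / t̄ = 78.3 / 29.56 = 2.649 ft/s
v_mean = 0.83 × 2.649 = 2.199 ft/s
Q = A × v_mean = 169 × 2.199 = 371.6 ft³/s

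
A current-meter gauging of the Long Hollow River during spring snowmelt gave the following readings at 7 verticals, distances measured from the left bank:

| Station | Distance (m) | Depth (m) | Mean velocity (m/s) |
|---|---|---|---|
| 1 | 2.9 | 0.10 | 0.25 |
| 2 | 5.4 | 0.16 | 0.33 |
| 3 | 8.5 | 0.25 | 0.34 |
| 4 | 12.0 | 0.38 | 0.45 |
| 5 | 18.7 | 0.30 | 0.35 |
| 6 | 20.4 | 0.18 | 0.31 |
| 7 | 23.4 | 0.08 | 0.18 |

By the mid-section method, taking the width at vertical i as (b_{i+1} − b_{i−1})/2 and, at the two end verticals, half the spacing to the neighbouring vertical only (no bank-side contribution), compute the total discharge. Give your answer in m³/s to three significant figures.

1.93 m³/s

w_1 = (5.4 − 2.9)/2 = 1.25 m; q_1 = 0.25 × 0.10 × 1.25 = 0.03125 m³/s
w_2 = (8.5 − 2.9)/2 = 2.8 m; q_2 = 0.33 × 0.16 × 2.8 = 0.1478 m³/s
w_3 = (12.0 − 5.4)/2 = 3.3 m; q_3 = 0.34 × 0.25 × 3.3 = 0.2805 m³/s
w_4 = (18.7 − 8.5)/2 = 5.1 m; q_4 = 0.45 × 0.38 × 5.1 = 0.8721 m³/s
w_5 = (20.4 − 12.0)/2 = 4.2 m; q_5 = 0.35 × 0.30 × 4.2 = 0.4410 m³/s
w_6 = (23.4 − 18.7)/2 = 2.35 m; q_6 = 0.31 × 0.18 × 2.35 = 0.1311 m³/s
w_7 = (23.4 − 20.4)/2 = 1.5 m; q_7 = 0.18 × 0.08 × 1.5 = 0.02160 m³/s
Q = Σ qᵢ = 1.925 m³/s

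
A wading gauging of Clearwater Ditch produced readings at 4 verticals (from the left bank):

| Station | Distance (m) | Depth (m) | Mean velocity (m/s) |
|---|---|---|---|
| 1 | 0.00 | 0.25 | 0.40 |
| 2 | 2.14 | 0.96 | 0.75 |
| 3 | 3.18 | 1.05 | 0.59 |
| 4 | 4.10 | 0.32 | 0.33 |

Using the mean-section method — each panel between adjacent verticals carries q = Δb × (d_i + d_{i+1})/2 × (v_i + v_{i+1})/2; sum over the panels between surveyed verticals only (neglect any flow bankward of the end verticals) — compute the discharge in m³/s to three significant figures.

Panel 1-2: Δb = 2.14 m, d̄ = (0.25+0.96)/2 = 0.605, v̄ = (0.40+0.75)/2 = 0.575 → q = 2.14×0.605×0.575 = 0.7445 m³/s
Panel 2-3: Δb = 1.04 m, d̄ = (0.96+1.05)/2 = 1.005, v̄ = (0.75+0.59)/2 = 0.67 → q = 1.04×1.005×0.67 = 0.7003 m³/s
Panel 3-4: Δb = 0.92 m, d̄ = (1.05+0.32)/2 = 0.685, v̄ = (0.59+0.33)/2 = 0.46 → q = 0.92×0.685×0.46 = 0.2899 m³/s
Q = Σ q = 1.735 m³/s

1.73 m³/s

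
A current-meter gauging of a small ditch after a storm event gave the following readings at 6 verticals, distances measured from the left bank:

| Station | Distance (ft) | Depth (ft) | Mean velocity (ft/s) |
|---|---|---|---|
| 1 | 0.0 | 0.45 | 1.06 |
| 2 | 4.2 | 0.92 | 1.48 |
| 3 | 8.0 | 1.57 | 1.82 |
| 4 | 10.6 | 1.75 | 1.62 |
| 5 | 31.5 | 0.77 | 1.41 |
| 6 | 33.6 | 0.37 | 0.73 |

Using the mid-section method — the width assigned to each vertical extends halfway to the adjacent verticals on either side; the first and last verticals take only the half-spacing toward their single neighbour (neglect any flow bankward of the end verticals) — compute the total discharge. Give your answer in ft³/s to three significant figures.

w_1 = (4.2 − 0.0)/2 = 2.1 ft; q_1 = 1.06 × 0.45 × 2.1 = 1.002 ft³/s
w_2 = (8.0 − 0.0)/2 = 4 ft; q_2 = 1.48 × 0.92 × 4 = 5.446 ft³/s
w_3 = (10.6 − 4.2)/2 = 3.2 ft; q_3 = 1.82 × 1.57 × 3.2 = 9.144 ft³/s
w_4 = (31.5 − 8.0)/2 = 11.75 ft; q_4 = 1.62 × 1.75 × 11.75 = 33.31 ft³/s
w_5 = (33.6 − 10.6)/2 = 11.5 ft; q_5 = 1.41 × 0.77 × 11.5 = 12.49 ft³/s
w_6 = (33.6 − 31.5)/2 = 1.05 ft; q_6 = 0.73 × 0.37 × 1.05 = 0.2836 ft³/s
Q = Σ qᵢ = 61.67 ft³/s

61.7 ft³/s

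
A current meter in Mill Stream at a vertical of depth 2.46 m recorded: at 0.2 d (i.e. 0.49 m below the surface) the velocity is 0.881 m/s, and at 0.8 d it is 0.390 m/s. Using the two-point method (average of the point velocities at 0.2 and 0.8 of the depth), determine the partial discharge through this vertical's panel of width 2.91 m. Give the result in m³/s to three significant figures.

4.55 m³/s

v̄ = (0.881 + 0.390) / 2 = 0.6355 m/s
q = v̄ × d × w = 0.6355 × 2.46 × 2.91 = 4.549 m³/s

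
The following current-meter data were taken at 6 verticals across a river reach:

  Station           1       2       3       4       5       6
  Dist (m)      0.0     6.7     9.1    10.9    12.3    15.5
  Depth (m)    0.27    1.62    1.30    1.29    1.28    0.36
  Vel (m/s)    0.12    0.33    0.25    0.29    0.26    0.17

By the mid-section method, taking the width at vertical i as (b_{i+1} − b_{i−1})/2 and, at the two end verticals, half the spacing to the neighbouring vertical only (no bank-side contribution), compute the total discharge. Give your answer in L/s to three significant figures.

w_1 = (6.7 − 0.0)/2 = 3.35 m; q_1 = 0.12 × 0.27 × 3.35 = 0.1085 m³/s
w_2 = (9.1 − 0.0)/2 = 4.55 m; q_2 = 0.33 × 1.62 × 4.55 = 2.432 m³/s
w_3 = (10.9 − 6.7)/2 = 2.1 m; q_3 = 0.25 × 1.30 × 2.1 = 0.6825 m³/s
w_4 = (12.3 − 9.1)/2 = 1.6 m; q_4 = 0.29 × 1.29 × 1.6 = 0.5986 m³/s
w_5 = (15.5 − 10.9)/2 = 2.3 m; q_5 = 0.26 × 1.28 × 2.3 = 0.7654 m³/s
w_6 = (15.5 − 12.3)/2 = 1.6 m; q_6 = 0.17 × 0.36 × 1.6 = 0.09792 m³/s
Q = Σ qᵢ = 4.685 m³/s
= 4.685 × 1000 = 4685 L/s

4690 L/s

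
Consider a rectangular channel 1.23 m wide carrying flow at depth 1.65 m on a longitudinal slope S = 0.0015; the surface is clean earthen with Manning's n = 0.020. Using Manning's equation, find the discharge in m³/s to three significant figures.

A = b·y = 1.23 × 1.65 = 2.030 m²
P = b + 2y = 1.23 + 2×1.65 = 4.530 m
R = A/P = 2.030/4.530 = 0.4480 m
Q = (1/n)·A·R^(2/3)·S^(1/2) = (1/0.020) × 2.030 × 0.4480^(2/3) × 0.0015^(1/2) = 2.301 m³/s

2.30 m³/s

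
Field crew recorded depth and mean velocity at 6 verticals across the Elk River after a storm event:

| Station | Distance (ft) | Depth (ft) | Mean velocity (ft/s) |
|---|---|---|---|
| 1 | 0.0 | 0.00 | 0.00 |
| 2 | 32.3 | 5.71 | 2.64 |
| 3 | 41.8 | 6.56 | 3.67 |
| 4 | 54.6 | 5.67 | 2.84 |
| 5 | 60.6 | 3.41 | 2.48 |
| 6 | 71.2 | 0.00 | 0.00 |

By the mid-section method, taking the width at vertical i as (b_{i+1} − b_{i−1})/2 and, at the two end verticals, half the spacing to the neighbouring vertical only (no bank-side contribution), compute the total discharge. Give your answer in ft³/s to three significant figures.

805 ft³/s

w_2 = (41.8 − 0.0)/2 = 20.9 ft; q_2 = 2.64 × 5.71 × 20.9 = 315.1 ft³/s
w_3 = (54.6 − 32.3)/2 = 11.15 ft; q_3 = 3.67 × 6.56 × 11.15 = 268.4 ft³/s
w_4 = (60.6 − 41.8)/2 = 9.4 ft; q_4 = 2.84 × 5.67 × 9.4 = 151.4 ft³/s
w_5 = (71.2 − 54.6)/2 = 8.3 ft; q_5 = 2.48 × 3.41 × 8.3 = 70.19 ft³/s
Stations 1, 6 contribute zero (depth or velocity is 0).
Q = Σ qᵢ = 805.1 ft³/s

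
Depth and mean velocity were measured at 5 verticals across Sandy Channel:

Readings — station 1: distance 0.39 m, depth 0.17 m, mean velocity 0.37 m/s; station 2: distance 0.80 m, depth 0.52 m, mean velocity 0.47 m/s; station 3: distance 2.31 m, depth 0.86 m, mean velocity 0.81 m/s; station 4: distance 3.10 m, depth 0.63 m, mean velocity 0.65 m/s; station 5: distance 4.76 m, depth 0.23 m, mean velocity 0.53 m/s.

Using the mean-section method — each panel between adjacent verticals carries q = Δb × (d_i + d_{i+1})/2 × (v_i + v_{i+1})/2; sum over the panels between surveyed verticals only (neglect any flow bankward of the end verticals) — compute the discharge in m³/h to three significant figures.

5680 m³/h

Panel 1-2: Δb = 0.41 m, d̄ = (0.17+0.52)/2 = 0.345, v̄ = (0.37+0.47)/2 = 0.42 → q = 0.41×0.345×0.42 = 0.05941 m³/s
Panel 2-3: Δb = 1.51 m, d̄ = (0.52+0.86)/2 = 0.69, v̄ = (0.47+0.81)/2 = 0.64 → q = 1.51×0.69×0.64 = 0.6668 m³/s
Panel 3-4: Δb = 0.79 m, d̄ = (0.86+0.63)/2 = 0.745, v̄ = (0.81+0.65)/2 = 0.73 → q = 0.79×0.745×0.73 = 0.4296 m³/s
Panel 4-5: Δb = 1.66 m, d̄ = (0.63+0.23)/2 = 0.43, v̄ = (0.65+0.53)/2 = 0.59 → q = 1.66×0.43×0.59 = 0.4211 m³/s
Q = Σ q = 1.577 m³/s
= 1.577 × 3600 = 5677 m³/h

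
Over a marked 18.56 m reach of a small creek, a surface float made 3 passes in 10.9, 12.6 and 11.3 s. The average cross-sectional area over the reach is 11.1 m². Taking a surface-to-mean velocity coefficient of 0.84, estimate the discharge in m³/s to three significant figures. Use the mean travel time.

t̄ = (10.9 + 12.6 + 11.3) / 3 = 11.6 s
v_surface = L / t̄ = 18.56 / 11.6 = 1.600 m/s
v_mean = 0.84 × 1.600 = 1.344 m/s
Q = A × v_mean = 11.1 × 1.344 = 14.92 m³/s

14.9 m³/s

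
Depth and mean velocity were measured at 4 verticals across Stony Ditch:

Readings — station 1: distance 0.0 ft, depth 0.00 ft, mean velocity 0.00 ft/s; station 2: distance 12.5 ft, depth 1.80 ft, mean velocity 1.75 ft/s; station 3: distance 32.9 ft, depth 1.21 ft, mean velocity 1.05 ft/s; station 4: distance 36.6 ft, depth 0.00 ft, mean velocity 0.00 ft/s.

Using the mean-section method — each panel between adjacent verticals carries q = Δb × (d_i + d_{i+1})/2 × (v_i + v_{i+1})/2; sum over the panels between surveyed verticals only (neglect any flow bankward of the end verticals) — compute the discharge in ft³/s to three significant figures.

54.0 ft³/s

Panel 1-2: Δb = 12.5 ft, d̄ = (0.00+1.80)/2 = 0.9, v̄ = (0.00+1.75)/2 = 0.875 → q = 12.5×0.9×0.875 = 9.844 ft³/s
Panel 2-3: Δb = 20.4 ft, d̄ = (1.80+1.21)/2 = 1.505, v̄ = (1.75+1.05)/2 = 1.4 → q = 20.4×1.505×1.4 = 42.98 ft³/s
Panel 3-4: Δb = 3.7 ft, d̄ = (1.21+0.00)/2 = 0.605, v̄ = (1.05+0.00)/2 = 0.525 → q = 3.7×0.605×0.525 = 1.175 ft³/s
Q = Σ q = 54.00 ft³/s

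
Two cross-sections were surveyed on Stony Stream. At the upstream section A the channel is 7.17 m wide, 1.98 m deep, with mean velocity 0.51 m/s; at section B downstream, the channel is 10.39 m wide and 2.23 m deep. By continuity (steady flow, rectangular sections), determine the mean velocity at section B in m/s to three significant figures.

Q = A₁V₁ = (7.17×1.98) × 0.51 = 7.240 m³/s
A₂ = 10.39 × 2.23 = 23.17 m²
V₂ = Q/A₂ = 7.240/23.17 = 0.3125 m/s

0.312 m/s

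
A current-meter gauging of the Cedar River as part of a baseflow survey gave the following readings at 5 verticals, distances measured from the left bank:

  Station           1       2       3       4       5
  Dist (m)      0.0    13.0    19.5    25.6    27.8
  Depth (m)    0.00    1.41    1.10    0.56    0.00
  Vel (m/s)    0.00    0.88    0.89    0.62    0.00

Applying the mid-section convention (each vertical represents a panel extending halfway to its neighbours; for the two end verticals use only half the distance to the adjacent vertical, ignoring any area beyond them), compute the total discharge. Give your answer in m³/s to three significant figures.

19.7 m³/s

w_2 = (19.5 − 0.0)/2 = 9.75 m; q_2 = 0.88 × 1.41 × 9.75 = 12.10 m³/s
w_3 = (25.6 − 13.0)/2 = 6.3 m; q_3 = 0.89 × 1.10 × 6.3 = 6.168 m³/s
w_4 = (27.8 − 19.5)/2 = 4.15 m; q_4 = 0.62 × 0.56 × 4.15 = 1.441 m³/s
Stations 1, 5 contribute zero (depth or velocity is 0).
Q = Σ qᵢ = 19.71 m³/s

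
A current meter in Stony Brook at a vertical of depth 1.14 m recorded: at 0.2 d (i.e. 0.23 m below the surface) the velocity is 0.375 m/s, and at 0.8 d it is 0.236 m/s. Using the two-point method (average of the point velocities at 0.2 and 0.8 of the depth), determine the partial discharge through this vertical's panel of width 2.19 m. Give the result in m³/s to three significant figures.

v̄ = (0.375 + 0.236) / 2 = 0.3055 m/s
q = v̄ × d × w = 0.3055 × 1.14 × 2.19 = 0.7627 m³/s

0.763 m³/s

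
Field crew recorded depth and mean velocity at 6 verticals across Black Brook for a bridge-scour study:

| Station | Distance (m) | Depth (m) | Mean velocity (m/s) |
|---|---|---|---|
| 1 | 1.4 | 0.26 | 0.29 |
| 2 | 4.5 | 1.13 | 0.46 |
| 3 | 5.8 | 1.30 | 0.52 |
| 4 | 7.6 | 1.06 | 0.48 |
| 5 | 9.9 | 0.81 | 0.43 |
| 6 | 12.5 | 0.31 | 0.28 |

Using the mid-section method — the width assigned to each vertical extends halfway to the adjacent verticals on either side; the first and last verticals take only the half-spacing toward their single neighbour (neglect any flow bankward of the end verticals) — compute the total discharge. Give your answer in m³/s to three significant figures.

w_1 = (4.5 − 1.4)/2 = 1.55 m; q_1 = 0.29 × 0.26 × 1.55 = 0.1169 m³/s
w_2 = (5.8 − 1.4)/2 = 2.2 m; q_2 = 0.46 × 1.13 × 2.2 = 1.144 m³/s
w_3 = (7.6 − 4.5)/2 = 1.55 m; q_3 = 0.52 × 1.30 × 1.55 = 1.048 m³/s
w_4 = (9.9 − 5.8)/2 = 2.05 m; q_4 = 0.48 × 1.06 × 2.05 = 1.043 m³/s
w_5 = (12.5 − 7.6)/2 = 2.45 m; q_5 = 0.43 × 0.81 × 2.45 = 0.8533 m³/s
w_6 = (12.5 − 9.9)/2 = 1.3 m; q_6 = 0.28 × 0.31 × 1.3 = 0.1128 m³/s
Q = Σ qᵢ = 4.317 m³/s

4.32 m³/s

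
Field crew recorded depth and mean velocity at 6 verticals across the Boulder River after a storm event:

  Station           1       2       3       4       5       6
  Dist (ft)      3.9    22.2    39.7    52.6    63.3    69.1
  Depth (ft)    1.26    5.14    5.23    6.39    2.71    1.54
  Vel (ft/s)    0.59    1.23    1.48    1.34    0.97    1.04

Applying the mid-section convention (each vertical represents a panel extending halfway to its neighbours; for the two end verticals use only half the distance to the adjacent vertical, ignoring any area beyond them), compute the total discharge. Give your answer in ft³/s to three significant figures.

w_1 = (22.2 − 3.9)/2 = 9.15 ft; q_1 = 0.59 × 1.26 × 9.15 = 6.802 ft³/s
w_2 = (39.7 − 3.9)/2 = 17.9 ft; q_2 = 1.23 × 5.14 × 17.9 = 113.2 ft³/s
w_3 = (52.6 − 22.2)/2 = 15.2 ft; q_3 = 1.48 × 5.23 × 15.2 = 117.7 ft³/s
w_4 = (63.3 − 39.7)/2 = 11.8 ft; q_4 = 1.34 × 6.39 × 11.8 = 101.0 ft³/s
w_5 = (69.1 − 52.6)/2 = 8.25 ft; q_5 = 0.97 × 2.71 × 8.25 = 21.69 ft³/s
w_6 = (69.1 − 63.3)/2 = 2.9 ft; q_6 = 1.04 × 1.54 × 2.9 = 4.645 ft³/s
Q = Σ qᵢ = 365.0 ft³/s

365 ft³/s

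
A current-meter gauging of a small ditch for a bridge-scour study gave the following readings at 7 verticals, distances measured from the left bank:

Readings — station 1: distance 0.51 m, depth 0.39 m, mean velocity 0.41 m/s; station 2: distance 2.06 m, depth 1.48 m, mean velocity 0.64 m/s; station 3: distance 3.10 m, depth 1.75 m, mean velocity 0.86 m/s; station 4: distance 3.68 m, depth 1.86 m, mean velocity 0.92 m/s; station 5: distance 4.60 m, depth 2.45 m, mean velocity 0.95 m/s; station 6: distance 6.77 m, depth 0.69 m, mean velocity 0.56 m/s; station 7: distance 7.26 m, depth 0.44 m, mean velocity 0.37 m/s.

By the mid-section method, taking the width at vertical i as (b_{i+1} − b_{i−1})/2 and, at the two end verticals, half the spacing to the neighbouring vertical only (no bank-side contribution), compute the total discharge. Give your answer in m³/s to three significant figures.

w_1 = (2.06 − 0.51)/2 = 0.775 m; q_1 = 0.41 × 0.39 × 0.775 = 0.1239 m³/s
w_2 = (3.10 − 0.51)/2 = 1.295 m; q_2 = 0.64 × 1.48 × 1.295 = 1.227 m³/s
w_3 = (3.68 − 2.06)/2 = 0.81 m; q_3 = 0.86 × 1.75 × 0.81 = 1.219 m³/s
w_4 = (4.60 − 3.10)/2 = 0.75 m; q_4 = 0.92 × 1.86 × 0.75 = 1.283 m³/s
w_5 = (6.77 − 3.68)/2 = 1.545 m; q_5 = 0.95 × 2.45 × 1.545 = 3.596 m³/s
w_6 = (7.26 − 4.60)/2 = 1.33 m; q_6 = 0.56 × 0.69 × 1.33 = 0.5139 m³/s
w_7 = (7.26 − 6.77)/2 = 0.245 m; q_7 = 0.37 × 0.44 × 0.245 = 0.03989 m³/s
Q = Σ qᵢ = 8.003 m³/s

8.00 m³/s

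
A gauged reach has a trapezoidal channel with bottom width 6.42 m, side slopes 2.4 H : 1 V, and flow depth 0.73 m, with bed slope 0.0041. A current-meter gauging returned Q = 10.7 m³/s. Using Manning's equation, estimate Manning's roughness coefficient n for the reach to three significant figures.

0.0249

A = (b + z·y)·y = (6.42 + 2.4×0.73)×0.73 = 5.966 m²
P = b + 2y√(1+z²) = 6.42 + 2×0.73×√(1+2.4²) = 10.22 m
R = A/P = 5.966/10.22 = 0.5839 m
n = (1/Q)·A·R^(2/3)·S^(1/2) = (1/10.7) × 5.966 × 0.6986 × 0.06403 = 0.02494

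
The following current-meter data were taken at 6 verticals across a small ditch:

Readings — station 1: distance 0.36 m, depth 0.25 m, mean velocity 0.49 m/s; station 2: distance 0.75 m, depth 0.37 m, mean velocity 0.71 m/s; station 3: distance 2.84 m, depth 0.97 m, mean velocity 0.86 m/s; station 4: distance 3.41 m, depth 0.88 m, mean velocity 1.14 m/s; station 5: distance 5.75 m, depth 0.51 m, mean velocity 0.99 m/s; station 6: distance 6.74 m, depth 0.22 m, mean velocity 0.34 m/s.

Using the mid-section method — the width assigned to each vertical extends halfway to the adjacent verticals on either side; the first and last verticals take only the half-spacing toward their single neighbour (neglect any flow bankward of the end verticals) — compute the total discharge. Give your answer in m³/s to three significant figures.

3.80 m³/s

w_1 = (0.75 − 0.36)/2 = 0.195 m; q_1 = 0.49 × 0.25 × 0.195 = 0.02389 m³/s
w_2 = (2.84 − 0.36)/2 = 1.24 m; q_2 = 0.71 × 0.37 × 1.24 = 0.3257 m³/s
w_3 = (3.41 − 0.75)/2 = 1.33 m; q_3 = 0.86 × 0.97 × 1.33 = 1.109 m³/s
w_4 = (5.75 − 2.84)/2 = 1.455 m; q_4 = 1.14 × 0.88 × 1.455 = 1.460 m³/s
w_5 = (6.74 − 3.41)/2 = 1.665 m; q_5 = 0.99 × 0.51 × 1.665 = 0.8407 m³/s
w_6 = (6.74 − 5.75)/2 = 0.495 m; q_6 = 0.34 × 0.22 × 0.495 = 0.03703 m³/s
Q = Σ qᵢ = 3.796 m³/s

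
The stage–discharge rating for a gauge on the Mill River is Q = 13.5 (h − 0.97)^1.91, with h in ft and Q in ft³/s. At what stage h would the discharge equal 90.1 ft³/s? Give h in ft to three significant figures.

3.67 ft

h − h₀ = (Q/C)^(1/b) = (90.1/13.5)^(1/1.91) = 2.702 ft
h = 0.97 + 2.702 = 3.672 ft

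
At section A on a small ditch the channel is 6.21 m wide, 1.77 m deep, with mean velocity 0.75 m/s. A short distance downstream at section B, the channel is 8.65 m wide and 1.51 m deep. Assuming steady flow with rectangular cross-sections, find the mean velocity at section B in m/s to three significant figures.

Q = A₁V₁ = (6.21×1.77) × 0.75 = 8.244 m³/s
A₂ = 8.65 × 1.51 = 13.06 m²
V₂ = Q/A₂ = 8.244/13.06 = 0.6312 m/s

0.631 m/s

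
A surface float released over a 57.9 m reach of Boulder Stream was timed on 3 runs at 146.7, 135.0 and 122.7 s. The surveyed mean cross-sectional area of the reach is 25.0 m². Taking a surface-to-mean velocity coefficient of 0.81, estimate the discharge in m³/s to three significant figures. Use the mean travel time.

t̄ = (146.7 + 135.0 + 122.7) / 3 = 134.8 s
v_surface = L / t̄ = 57.9 / 134.8 = 0.4295 m/s
v_mean = 0.81 × 0.4295 = 0.3479 m/s
Q = A × v_mean = 25.0 × 0.3479 = 8.698 m³/s

8.70 m³/s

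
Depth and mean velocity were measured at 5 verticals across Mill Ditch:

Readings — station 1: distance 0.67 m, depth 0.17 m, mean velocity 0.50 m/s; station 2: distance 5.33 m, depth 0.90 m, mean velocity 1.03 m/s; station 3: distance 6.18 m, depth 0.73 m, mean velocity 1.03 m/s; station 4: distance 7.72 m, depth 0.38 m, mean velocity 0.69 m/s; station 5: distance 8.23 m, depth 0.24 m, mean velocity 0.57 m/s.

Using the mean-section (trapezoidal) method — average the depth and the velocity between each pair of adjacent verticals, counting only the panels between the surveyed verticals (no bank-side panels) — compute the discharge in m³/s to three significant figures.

Panel 1-2: Δb = 4.66 m, d̄ = (0.17+0.90)/2 = 0.535, v̄ = (0.50+1.03)/2 = 0.765 → q = 4.66×0.535×0.765 = 1.907 m³/s
Panel 2-3: Δb = 0.85 m, d̄ = (0.90+0.73)/2 = 0.815, v̄ = (1.03+1.03)/2 = 1.03 → q = 0.85×0.815×1.03 = 0.7135 m³/s
Panel 3-4: Δb = 1.54 m, d̄ = (0.73+0.38)/2 = 0.555, v̄ = (1.03+0.69)/2 = 0.86 → q = 1.54×0.555×0.86 = 0.7350 m³/s
Panel 4-5: Δb = 0.51 m, d̄ = (0.38+0.24)/2 = 0.31, v̄ = (0.69+0.57)/2 = 0.63 → q = 0.51×0.31×0.63 = 0.09960 m³/s
Q = Σ q = 3.455 m³/s

3.46 m³/s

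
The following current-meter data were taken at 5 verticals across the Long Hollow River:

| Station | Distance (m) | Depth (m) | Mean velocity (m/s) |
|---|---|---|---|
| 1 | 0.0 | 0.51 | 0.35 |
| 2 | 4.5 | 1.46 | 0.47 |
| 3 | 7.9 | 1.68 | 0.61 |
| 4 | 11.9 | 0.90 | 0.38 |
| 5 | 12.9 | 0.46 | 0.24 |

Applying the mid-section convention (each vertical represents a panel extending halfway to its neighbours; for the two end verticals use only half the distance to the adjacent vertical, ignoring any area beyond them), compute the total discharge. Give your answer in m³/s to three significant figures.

w_1 = (4.5 − 0.0)/2 = 2.25 m; q_1 = 0.35 × 0.51 × 2.25 = 0.4016 m³/s
w_2 = (7.9 − 0.0)/2 = 3.95 m; q_2 = 0.47 × 1.46 × 3.95 = 2.710 m³/s
w_3 = (11.9 − 4.5)/2 = 3.7 m; q_3 = 0.61 × 1.68 × 3.7 = 3.792 m³/s
w_4 = (12.9 − 7.9)/2 = 2.5 m; q_4 = 0.38 × 0.90 × 2.5 = 0.8550 m³/s
w_5 = (12.9 − 11.9)/2 = 0.5 m; q_5 = 0.24 × 0.46 × 0.5 = 0.05520 m³/s
Q = Σ qᵢ = 7.814 m³/s

7.81 m³/s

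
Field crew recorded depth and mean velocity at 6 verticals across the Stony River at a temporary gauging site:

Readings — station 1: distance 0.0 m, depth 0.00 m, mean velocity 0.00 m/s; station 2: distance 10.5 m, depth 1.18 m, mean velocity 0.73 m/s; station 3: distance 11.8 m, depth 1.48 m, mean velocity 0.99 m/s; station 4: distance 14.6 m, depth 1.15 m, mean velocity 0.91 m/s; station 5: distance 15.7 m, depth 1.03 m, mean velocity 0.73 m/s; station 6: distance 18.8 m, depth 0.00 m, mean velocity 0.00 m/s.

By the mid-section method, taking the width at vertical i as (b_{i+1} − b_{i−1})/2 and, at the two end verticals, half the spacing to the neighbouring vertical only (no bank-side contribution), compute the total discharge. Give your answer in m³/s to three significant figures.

w_2 = (11.8 − 0.0)/2 = 5.9 m; q_2 = 0.73 × 1.18 × 5.9 = 5.082 m³/s
w_3 = (14.6 − 10.5)/2 = 2.05 m; q_3 = 0.99 × 1.48 × 2.05 = 3.004 m³/s
w_4 = (15.7 − 11.8)/2 = 1.95 m; q_4 = 0.91 × 1.15 × 1.95 = 2.041 m³/s
w_5 = (18.8 − 14.6)/2 = 2.1 m; q_5 = 0.73 × 1.03 × 2.1 = 1.579 m³/s
Stations 1, 6 contribute zero (depth or velocity is 0).
Q = Σ qᵢ = 11.71 m³/s

11.7 m³/s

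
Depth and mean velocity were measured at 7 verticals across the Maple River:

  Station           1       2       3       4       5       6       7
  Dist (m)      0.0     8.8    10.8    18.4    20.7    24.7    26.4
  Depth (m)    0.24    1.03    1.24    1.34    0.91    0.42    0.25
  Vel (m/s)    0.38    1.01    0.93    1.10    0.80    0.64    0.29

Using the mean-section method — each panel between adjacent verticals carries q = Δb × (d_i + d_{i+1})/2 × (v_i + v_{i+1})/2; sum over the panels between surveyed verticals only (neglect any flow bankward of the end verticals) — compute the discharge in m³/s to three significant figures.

20.7 m³/s

Panel 1-2: Δb = 8.8 m, d̄ = (0.24+1.03)/2 = 0.635, v̄ = (0.38+1.01)/2 = 0.695 → q = 8.8×0.635×0.695 = 3.884 m³/s
Panel 2-3: Δb = 2 m, d̄ = (1.03+1.24)/2 = 1.135, v̄ = (1.01+0.93)/2 = 0.97 → q = 2×1.135×0.97 = 2.202 m³/s
Panel 3-4: Δb = 7.6 m, d̄ = (1.24+1.34)/2 = 1.29, v̄ = (0.93+1.10)/2 = 1.015 → q = 7.6×1.29×1.015 = 9.951 m³/s
Panel 4-5: Δb = 2.3 m, d̄ = (1.34+0.91)/2 = 1.125, v̄ = (1.10+0.80)/2 = 0.95 → q = 2.3×1.125×0.95 = 2.458 m³/s
Panel 5-6: Δb = 4 m, d̄ = (0.91+0.42)/2 = 0.665, v̄ = (0.80+0.64)/2 = 0.72 → q = 4×0.665×0.72 = 1.915 m³/s
Panel 6-7: Δb = 1.7 m, d̄ = (0.42+0.25)/2 = 0.335, v̄ = (0.64+0.29)/2 = 0.465 → q = 1.7×0.335×0.465 = 0.2648 m³/s
Q = Σ q = 20.67 m³/s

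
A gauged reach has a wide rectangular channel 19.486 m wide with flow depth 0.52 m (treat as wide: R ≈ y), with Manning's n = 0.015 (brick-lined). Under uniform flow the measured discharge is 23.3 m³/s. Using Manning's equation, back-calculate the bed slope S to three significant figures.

A = b·y = 19.486 × 0.52 = 10.13 m²
Wide channel: R ≈ y = 0.52 m
S = (Q·n / (1·A·R^(2/3)))² = (23.3×0.015 / (1×10.13×0.6466))² = 0.002845

0.00285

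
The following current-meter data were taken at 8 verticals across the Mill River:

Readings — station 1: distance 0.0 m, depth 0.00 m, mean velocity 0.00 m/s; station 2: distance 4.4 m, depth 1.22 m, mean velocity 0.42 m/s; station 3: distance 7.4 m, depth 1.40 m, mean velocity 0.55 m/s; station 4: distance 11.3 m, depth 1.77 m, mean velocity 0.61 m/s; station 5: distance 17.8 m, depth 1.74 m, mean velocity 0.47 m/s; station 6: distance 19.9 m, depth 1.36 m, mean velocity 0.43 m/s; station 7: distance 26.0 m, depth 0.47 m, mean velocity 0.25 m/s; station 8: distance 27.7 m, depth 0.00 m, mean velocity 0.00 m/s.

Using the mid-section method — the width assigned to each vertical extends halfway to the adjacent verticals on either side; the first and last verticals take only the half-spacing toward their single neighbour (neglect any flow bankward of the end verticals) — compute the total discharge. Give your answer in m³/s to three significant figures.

w_2 = (7.4 − 0.0)/2 = 3.7 m; q_2 = 0.42 × 1.22 × 3.7 = 1.896 m³/s
w_3 = (11.3 − 4.4)/2 = 3.45 m; q_3 = 0.55 × 1.40 × 3.45 = 2.657 m³/s
w_4 = (17.8 − 7.4)/2 = 5.2 m; q_4 = 0.61 × 1.77 × 5.2 = 5.614 m³/s
w_5 = (19.9 − 11.3)/2 = 4.3 m; q_5 = 0.47 × 1.74 × 4.3 = 3.517 m³/s
w_6 = (26.0 − 17.8)/2 = 4.1 m; q_6 = 0.43 × 1.36 × 4.1 = 2.398 m³/s
w_7 = (27.7 − 19.9)/2 = 3.9 m; q_7 = 0.25 × 0.47 × 3.9 = 0.4583 m³/s
Stations 1, 8 contribute zero (depth or velocity is 0).
Q = Σ qᵢ = 16.54 m³/s

16.5 m³/s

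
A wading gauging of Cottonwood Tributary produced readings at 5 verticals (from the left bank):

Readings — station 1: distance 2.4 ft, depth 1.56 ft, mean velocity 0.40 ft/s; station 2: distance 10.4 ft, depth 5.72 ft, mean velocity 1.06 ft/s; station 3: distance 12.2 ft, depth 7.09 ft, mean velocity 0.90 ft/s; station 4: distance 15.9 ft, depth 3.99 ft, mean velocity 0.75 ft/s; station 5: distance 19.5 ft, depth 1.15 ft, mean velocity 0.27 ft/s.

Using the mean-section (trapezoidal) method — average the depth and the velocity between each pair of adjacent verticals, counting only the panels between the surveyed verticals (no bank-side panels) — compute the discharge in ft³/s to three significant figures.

Panel 1-2: Δb = 8 ft, d̄ = (1.56+5.72)/2 = 3.64, v̄ = (0.40+1.06)/2 = 0.73 → q = 8×3.64×0.73 = 21.26 ft³/s
Panel 2-3: Δb = 1.8 ft, d̄ = (5.72+7.09)/2 = 6.405, v̄ = (1.06+0.90)/2 = 0.98 → q = 1.8×6.405×0.98 = 11.30 ft³/s
Panel 3-4: Δb = 3.7 ft, d̄ = (7.09+3.99)/2 = 5.54, v̄ = (0.90+0.75)/2 = 0.825 → q = 3.7×5.54×0.825 = 16.91 ft³/s
Panel 4-5: Δb = 3.6 ft, d̄ = (3.99+1.15)/2 = 2.57, v̄ = (0.75+0.27)/2 = 0.51 → q = 3.6×2.57×0.51 = 4.719 ft³/s
Q = Σ q = 54.19 ft³/s

54.2 ft³/s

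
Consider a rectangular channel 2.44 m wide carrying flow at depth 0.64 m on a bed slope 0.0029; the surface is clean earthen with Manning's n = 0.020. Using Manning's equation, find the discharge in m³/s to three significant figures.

2.36 m³/s

A = b·y = 2.44 × 0.64 = 1.562 m²
P = b + 2y = 2.44 + 2×0.64 = 3.720 m
R = A/P = 1.562/3.720 = 0.4198 m
Q = (1/n)·A·R^(2/3)·S^(1/2) = (1/0.020) × 1.562 × 0.4198^(2/3) × 0.0029^(1/2) = 2.357 m³/s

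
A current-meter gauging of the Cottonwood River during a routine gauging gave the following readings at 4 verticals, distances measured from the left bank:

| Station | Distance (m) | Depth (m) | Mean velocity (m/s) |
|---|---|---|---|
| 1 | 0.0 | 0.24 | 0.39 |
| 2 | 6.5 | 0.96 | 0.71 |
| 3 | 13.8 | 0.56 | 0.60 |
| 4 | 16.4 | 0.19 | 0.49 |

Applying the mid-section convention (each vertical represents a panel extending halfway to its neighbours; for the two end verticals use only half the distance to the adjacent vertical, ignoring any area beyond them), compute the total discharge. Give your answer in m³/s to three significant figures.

w_1 = (6.5 − 0.0)/2 = 3.25 m; q_1 = 0.39 × 0.24 × 3.25 = 0.3042 m³/s
w_2 = (13.8 − 0.0)/2 = 6.9 m; q_2 = 0.71 × 0.96 × 6.9 = 4.703 m³/s
w_3 = (16.4 − 6.5)/2 = 4.95 m; q_3 = 0.60 × 0.56 × 4.95 = 1.663 m³/s
w_4 = (16.4 − 13.8)/2 = 1.3 m; q_4 = 0.49 × 0.19 × 1.3 = 0.1210 m³/s
Q = Σ qᵢ = 6.791 m³/s

6.79 m³/s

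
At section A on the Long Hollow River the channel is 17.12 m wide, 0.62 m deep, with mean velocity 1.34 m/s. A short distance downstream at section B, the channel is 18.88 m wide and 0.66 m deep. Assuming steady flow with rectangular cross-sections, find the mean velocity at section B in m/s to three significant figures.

1.14 m/s

Q = A₁V₁ = (17.12×0.62) × 1.34 = 14.22 m³/s
A₂ = 18.88 × 0.66 = 12.46 m²
V₂ = Q/A₂ = 14.22/12.46 = 1.141 m/s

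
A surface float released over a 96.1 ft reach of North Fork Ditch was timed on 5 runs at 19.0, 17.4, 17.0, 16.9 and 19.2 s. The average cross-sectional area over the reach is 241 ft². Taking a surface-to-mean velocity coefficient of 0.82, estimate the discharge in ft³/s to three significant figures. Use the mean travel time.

t̄ = (19.0 + 17.4 + 17.0 + 16.9 + 19.2) / 5 = 17.9 s
v_surface = L / t̄ = 96.1 / 17.9 = 5.369 ft/s
v_mean = 0.82 × 5.369 = 4.402 ft/s
Q = A × v_mean = 241 × 4.402 = 1061 ft³/s

1060 ft³/s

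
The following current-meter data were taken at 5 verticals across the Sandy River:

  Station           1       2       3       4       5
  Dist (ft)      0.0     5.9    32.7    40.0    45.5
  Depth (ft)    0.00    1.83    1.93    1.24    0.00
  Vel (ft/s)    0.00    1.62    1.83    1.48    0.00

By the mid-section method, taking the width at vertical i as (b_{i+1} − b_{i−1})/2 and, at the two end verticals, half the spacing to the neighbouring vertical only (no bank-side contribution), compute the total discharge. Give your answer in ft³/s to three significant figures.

w_2 = (32.7 − 0.0)/2 = 16.35 ft; q_2 = 1.62 × 1.83 × 16.35 = 48.47 ft³/s
w_3 = (40.0 − 5.9)/2 = 17.05 ft; q_3 = 1.83 × 1.93 × 17.05 = 60.22 ft³/s
w_4 = (45.5 − 32.7)/2 = 6.4 ft; q_4 = 1.48 × 1.24 × 6.4 = 11.75 ft³/s
Stations 1, 5 contribute zero (depth or velocity is 0).
Q = Σ qᵢ = 120.4 ft³/s

120 ft³/s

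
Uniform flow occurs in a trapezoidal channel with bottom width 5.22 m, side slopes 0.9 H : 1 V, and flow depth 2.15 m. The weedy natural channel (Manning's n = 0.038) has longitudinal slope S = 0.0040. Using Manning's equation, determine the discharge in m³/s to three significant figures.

32.0 m³/s

A = (b + z·y)·y = (5.22 + 0.9×2.15)×2.15 = 15.38 m²
P = b + 2y√(1+z²) = 5.22 + 2×2.15×√(1+0.9²) = 11.01 m
R = A/P = 15.38/11.01 = 1.398 m
Q = (1/n)·A·R^(2/3)·S^(1/2) = (1/0.038) × 15.38 × 1.398^(2/3) × 0.0040^(1/2) = 32.01 m³/s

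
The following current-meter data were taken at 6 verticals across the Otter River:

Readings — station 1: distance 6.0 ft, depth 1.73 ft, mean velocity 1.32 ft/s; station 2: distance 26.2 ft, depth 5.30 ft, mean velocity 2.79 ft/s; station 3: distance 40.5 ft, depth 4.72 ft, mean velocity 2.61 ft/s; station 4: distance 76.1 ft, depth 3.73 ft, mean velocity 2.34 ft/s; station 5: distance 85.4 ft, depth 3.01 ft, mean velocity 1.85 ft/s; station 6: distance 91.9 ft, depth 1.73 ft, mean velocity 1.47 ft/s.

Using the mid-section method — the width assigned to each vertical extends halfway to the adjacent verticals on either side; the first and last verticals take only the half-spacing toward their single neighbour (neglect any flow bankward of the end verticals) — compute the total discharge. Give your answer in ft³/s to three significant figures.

w_1 = (26.2 − 6.0)/2 = 10.1 ft; q_1 = 1.32 × 1.73 × 10.1 = 23.06 ft³/s
w_2 = (40.5 − 6.0)/2 = 17.25 ft; q_2 = 2.79 × 5.30 × 17.25 = 255.1 ft³/s
w_3 = (76.1 − 26.2)/2 = 24.95 ft; q_3 = 2.61 × 4.72 × 24.95 = 307.4 ft³/s
w_4 = (85.4 − 40.5)/2 = 22.45 ft; q_4 = 2.34 × 3.73 × 22.45 = 195.9 ft³/s
w_5 = (91.9 − 76.1)/2 = 7.9 ft; q_5 = 1.85 × 3.01 × 7.9 = 43.99 ft³/s
w_6 = (91.9 − 85.4)/2 = 3.25 ft; q_6 = 1.47 × 1.73 × 3.25 = 8.265 ft³/s
Q = Σ qᵢ = 833.7 ft³/s

834 ft³/s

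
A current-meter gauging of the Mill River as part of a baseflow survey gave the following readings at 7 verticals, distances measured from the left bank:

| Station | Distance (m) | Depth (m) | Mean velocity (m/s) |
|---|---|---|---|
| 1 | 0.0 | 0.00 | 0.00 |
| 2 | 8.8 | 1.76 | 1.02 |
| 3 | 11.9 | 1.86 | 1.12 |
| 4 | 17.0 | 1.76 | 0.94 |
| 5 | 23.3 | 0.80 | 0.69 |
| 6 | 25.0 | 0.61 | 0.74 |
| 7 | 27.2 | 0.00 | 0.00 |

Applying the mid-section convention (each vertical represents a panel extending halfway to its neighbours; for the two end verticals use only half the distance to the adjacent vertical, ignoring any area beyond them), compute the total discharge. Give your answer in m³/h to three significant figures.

w_2 = (11.9 − 0.0)/2 = 5.95 m; q_2 = 1.02 × 1.76 × 5.95 = 10.68 m³/s
w_3 = (17.0 − 8.8)/2 = 4.1 m; q_3 = 1.12 × 1.86 × 4.1 = 8.541 m³/s
w_4 = (23.3 − 11.9)/2 = 5.7 m; q_4 = 0.94 × 1.76 × 5.7 = 9.430 m³/s
w_5 = (25.0 − 17.0)/2 = 4 m; q_5 = 0.69 × 0.80 × 4 = 2.208 m³/s
w_6 = (27.2 − 23.3)/2 = 1.95 m; q_6 = 0.74 × 0.61 × 1.95 = 0.8802 m³/s
Stations 1, 7 contribute zero (depth or velocity is 0).
Q = Σ qᵢ = 31.74 m³/s
= 31.74 × 3600 = 114300 m³/h

114000 m³/h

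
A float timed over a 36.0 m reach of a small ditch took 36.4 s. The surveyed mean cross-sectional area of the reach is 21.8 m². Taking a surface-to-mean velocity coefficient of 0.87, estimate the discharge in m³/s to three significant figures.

v_surface = L / t̄ = 36.0 / 36.4 = 0.9890 m/s
v_mean = 0.87 × 0.9890 = 0.8604 m/s
Q = A × v_mean = 21.8 × 0.8604 = 18.76 m³/s

18.8 m³/s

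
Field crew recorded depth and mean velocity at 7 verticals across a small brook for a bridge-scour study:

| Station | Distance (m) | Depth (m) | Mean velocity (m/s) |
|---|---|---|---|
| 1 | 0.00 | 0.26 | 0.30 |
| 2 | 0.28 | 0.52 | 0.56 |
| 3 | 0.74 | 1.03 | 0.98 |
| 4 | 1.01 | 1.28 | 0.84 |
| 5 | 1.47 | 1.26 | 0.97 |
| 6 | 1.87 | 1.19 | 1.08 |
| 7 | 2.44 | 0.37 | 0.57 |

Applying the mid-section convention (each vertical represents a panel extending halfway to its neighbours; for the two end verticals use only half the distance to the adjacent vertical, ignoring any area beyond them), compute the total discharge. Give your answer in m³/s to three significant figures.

2.09 m³/s

w_1 = (0.28 − 0.00)/2 = 0.14 m; q_1 = 0.30 × 0.26 × 0.14 = 0.01092 m³/s
w_2 = (0.74 − 0.00)/2 = 0.37 m; q_2 = 0.56 × 0.52 × 0.37 = 0.1077 m³/s
w_3 = (1.01 − 0.28)/2 = 0.365 m; q_3 = 0.98 × 1.03 × 0.365 = 0.3684 m³/s
w_4 = (1.47 − 0.74)/2 = 0.365 m; q_4 = 0.84 × 1.28 × 0.365 = 0.3924 m³/s
w_5 = (1.87 − 1.01)/2 = 0.43 m; q_5 = 0.97 × 1.26 × 0.43 = 0.5255 m³/s
w_6 = (2.44 − 1.47)/2 = 0.485 m; q_6 = 1.08 × 1.19 × 0.485 = 0.6233 m³/s
w_7 = (2.44 − 1.87)/2 = 0.285 m; q_7 = 0.57 × 0.37 × 0.285 = 0.06011 m³/s
Q = Σ qᵢ = 2.089 m³/s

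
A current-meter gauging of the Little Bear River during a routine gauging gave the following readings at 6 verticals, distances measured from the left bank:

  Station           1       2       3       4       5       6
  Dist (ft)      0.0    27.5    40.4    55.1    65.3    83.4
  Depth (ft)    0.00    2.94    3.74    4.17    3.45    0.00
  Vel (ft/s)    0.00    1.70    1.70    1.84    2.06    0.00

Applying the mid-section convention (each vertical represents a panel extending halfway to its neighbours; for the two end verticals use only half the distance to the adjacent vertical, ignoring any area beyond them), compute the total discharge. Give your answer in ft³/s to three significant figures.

385 ft³/s

w_2 = (40.4 − 0.0)/2 = 20.2 ft; q_2 = 1.70 × 2.94 × 20.2 = 101.0 ft³/s
w_3 = (55.1 − 27.5)/2 = 13.8 ft; q_3 = 1.70 × 3.74 × 13.8 = 87.74 ft³/s
w_4 = (65.3 − 40.4)/2 = 12.45 ft; q_4 = 1.84 × 4.17 × 12.45 = 95.53 ft³/s
w_5 = (83.4 − 55.1)/2 = 14.15 ft; q_5 = 2.06 × 3.45 × 14.15 = 100.6 ft³/s
Stations 1, 6 contribute zero (depth or velocity is 0).
Q = Σ qᵢ = 384.8 ft³/s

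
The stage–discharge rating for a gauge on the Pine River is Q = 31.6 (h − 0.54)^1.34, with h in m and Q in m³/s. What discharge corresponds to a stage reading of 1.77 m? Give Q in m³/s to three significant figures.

Q = 31.6 × (1.77 − 0.54)^1.34 = 31.6 × 1.23^1.34 = 41.70 m³/s

41.7 m³/s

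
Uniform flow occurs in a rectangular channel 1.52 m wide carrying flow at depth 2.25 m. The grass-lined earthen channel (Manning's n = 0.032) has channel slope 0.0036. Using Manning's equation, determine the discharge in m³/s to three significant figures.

4.40 m³/s

A = b·y = 1.52 × 2.25 = 3.420 m²
P = b + 2y = 1.52 + 2×2.25 = 6.020 m
R = A/P = 3.420/6.020 = 0.5681 m
Q = (1/n)·A·R^(2/3)·S^(1/2) = (1/0.032) × 3.420 × 0.5681^(2/3) × 0.0036^(1/2) = 4.399 m³/s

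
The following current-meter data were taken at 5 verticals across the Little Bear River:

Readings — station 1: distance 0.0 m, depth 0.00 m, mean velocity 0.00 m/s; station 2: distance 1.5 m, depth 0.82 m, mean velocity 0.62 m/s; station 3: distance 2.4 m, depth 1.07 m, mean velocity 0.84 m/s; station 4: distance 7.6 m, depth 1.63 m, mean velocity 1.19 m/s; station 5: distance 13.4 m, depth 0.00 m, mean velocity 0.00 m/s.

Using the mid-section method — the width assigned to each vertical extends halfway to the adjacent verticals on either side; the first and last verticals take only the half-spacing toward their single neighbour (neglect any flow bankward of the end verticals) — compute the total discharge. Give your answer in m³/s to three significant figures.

w_2 = (2.4 − 0.0)/2 = 1.2 m; q_2 = 0.62 × 0.82 × 1.2 = 0.6101 m³/s
w_3 = (7.6 − 1.5)/2 = 3.05 m; q_3 = 0.84 × 1.07 × 3.05 = 2.741 m³/s
w_4 = (13.4 − 2.4)/2 = 5.5 m; q_4 = 1.19 × 1.63 × 5.5 = 10.67 m³/s
Stations 1, 5 contribute zero (depth or velocity is 0).
Q = Σ qᵢ = 14.02 m³/s

14.0 m³/s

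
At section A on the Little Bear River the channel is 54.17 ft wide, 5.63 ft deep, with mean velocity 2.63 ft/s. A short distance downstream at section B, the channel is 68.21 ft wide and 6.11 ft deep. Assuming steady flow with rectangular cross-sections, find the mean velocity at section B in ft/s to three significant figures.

1.92 ft/s

Q = A₁V₁ = (54.17×5.63) × 2.63 = 802.1 ft³/s
A₂ = 68.21 × 6.11 = 416.8 ft²
V₂ = Q/A₂ = 802.1/416.8 = 1.925 ft/s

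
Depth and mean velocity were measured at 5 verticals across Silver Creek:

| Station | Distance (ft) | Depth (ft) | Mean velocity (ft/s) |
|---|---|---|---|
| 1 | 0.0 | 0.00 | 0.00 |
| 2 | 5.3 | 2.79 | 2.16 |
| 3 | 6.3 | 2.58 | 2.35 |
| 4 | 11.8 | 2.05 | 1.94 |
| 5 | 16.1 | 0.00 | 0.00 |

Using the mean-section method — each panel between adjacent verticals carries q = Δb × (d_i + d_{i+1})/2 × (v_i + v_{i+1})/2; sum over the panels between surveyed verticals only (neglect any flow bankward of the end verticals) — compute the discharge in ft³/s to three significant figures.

Panel 1-2: Δb = 5.3 ft, d̄ = (0.00+2.79)/2 = 1.395, v̄ = (0.00+2.16)/2 = 1.08 → q = 5.3×1.395×1.08 = 7.985 ft³/s
Panel 2-3: Δb = 1 ft, d̄ = (2.79+2.58)/2 = 2.685, v̄ = (2.16+2.35)/2 = 2.255 → q = 1×2.685×2.255 = 6.055 ft³/s
Panel 3-4: Δb = 5.5 ft, d̄ = (2.58+2.05)/2 = 2.315, v̄ = (2.35+1.94)/2 = 2.145 → q = 5.5×2.315×2.145 = 27.31 ft³/s
Panel 4-5: Δb = 4.3 ft, d̄ = (2.05+0.00)/2 = 1.025, v̄ = (1.94+0.00)/2 = 0.97 → q = 4.3×1.025×0.97 = 4.275 ft³/s
Q = Σ q = 45.63 ft³/s

45.6 ft³/s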